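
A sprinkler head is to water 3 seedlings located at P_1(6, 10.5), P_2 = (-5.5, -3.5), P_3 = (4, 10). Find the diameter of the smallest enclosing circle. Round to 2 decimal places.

Side lengths²: P_1P_2² = 328.25, P_1P_3² = 4.25, P_2P_3² = 272.5.
Since P_1P_2² = 328.25 ≥ 272.5 + 4.25 = 276.75, the angle opposite P_1P_2 is not acute, so the smallest enclosing circle has P_1P_2 as diameter.
Centre = midpoint of P_1P_2 = (0.25, 3.5), r² = 328.25/4 = 82.0625.
Diameter = 2r = 2√(82.0625) ≈ 18.12.

18.12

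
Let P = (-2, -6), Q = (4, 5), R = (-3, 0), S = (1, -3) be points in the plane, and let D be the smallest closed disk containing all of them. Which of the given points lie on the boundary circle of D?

P, Q

By Welzl's lemma the MEC is supported by two points (diametrically opposite) or three points (on a circumcircle).
The farthest pair is P–Q with squared distance 157. The circle on this segment as diameter has centre (1, -0.5) and r² = 157/4 = 39.25.
Check R: distance² to centre = 16.25 ≤ 39.25, so it lies inside.
All remaining points lie in this disk, and no smaller disk contains both endpoints, so this is the minimum enclosing circle.
The points at distance exactly r from the centre are P, Q — 2 points.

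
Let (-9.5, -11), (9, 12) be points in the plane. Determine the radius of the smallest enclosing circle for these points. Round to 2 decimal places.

The smallest circle enclosing two points has them as diameter endpoints.
Centre = midpoint = (-0.25, 0.5); r² = |(-9.5, -11)−(9, 12)|²/4 = 871.25/4 = 217.8125.
r = √(217.8125) ≈ 14.76.

14.76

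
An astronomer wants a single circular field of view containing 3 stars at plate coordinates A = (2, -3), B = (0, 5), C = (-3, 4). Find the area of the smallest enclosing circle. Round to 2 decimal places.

Side lengths²: AB² = 68, AC² = 74, BC² = 10.
Since AC² = 74 < 68 + 10 = 78, the triangle is acute, so the smallest enclosing circle is the circumcircle.
Circumcentre = (-3/13, 9/13), r² = 3145/169.
Area = π·r² = π·3145/169 ≈ 58.46.

58.46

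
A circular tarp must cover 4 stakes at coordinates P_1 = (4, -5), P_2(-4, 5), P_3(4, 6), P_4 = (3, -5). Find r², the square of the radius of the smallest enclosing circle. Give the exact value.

By Welzl's lemma the MEC is supported by two points (diametrically opposite) or three points (on a circumcircle).
The minimum enclosing circle is determined by three boundary points: P_1, P_2, P_3.
Their circumcentre is (0.625, 0.5) with r² = 41.640625.
The farthest remaining point P_4 is at distance² 35.890625 ≤ 41.640625.

41.640625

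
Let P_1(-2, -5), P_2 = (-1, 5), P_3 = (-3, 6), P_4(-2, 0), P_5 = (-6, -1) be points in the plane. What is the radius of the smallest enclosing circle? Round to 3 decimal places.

The farthest pair is P_1–P_3 with squared distance 122. The circle on this segment as diameter has centre (-2.5, 0.5) and r² = 122/4 = 30.5.
Check P_2: distance² to centre = 22.5 ≤ 30.5, so it lies inside.
All remaining points lie in this disk, and no smaller disk contains both endpoints, so this is the minimum enclosing circle.
r = √(30.5) ≈ 5.523.

5.523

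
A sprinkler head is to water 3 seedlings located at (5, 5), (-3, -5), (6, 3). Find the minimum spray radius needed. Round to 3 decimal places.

6.403

Call the three points A, B, C in the order given.
Side lengths²: AB² = 164, AC² = 5, BC² = 145.
Since AB² = 164 ≥ 145 + 5 = 150, the angle opposite AB is not acute, so the smallest enclosing circle has AB as diameter.
Centre = midpoint of AB = (1, 0), r² = 164/4 = 41.
r = √41 ≈ 6.403.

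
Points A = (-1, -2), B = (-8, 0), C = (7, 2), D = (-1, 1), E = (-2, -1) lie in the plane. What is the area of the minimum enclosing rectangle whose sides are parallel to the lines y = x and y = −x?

110.5

In coordinates u = x + y, v = x − y the rectangle is axis-aligned; the map (x,y)→(u,v) scales areas by 2.
u-values: -3, -8, 9, 0, -3; range = 9 − (-8) = 17.
v-values: 1, -8, 5, -2, -1; range = 5 − (-8) = 13.
Area = (17 × 13) / 2 = 110.5.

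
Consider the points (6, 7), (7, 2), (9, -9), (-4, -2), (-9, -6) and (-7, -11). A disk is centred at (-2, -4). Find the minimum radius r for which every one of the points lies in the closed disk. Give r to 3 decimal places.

13.601

The required radius is the distance from (-2, -4) to the farthest point.
Squared distances: 185, 117, 146, 8, 53, 74.
Maximum is 185, attained at (6, 7).
r = √185 ≈ 13.601.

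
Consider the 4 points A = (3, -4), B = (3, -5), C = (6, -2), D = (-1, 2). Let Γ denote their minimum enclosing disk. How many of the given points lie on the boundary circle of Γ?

3

The minimum enclosing circle is determined by three boundary points: B, C, D.
Their circumcentre is (43/22, -21/22) with r² = 4225/242.
The farthest remaining point A is at distance² 2509/242 ≤ 4225/242.
The points at distance exactly r from the centre are B, C, D — 3 points.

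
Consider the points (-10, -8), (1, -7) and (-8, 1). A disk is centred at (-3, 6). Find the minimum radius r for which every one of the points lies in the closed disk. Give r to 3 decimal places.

15.652

The required radius is the distance from (-3, 6) to the farthest point.
Squared distances: 245, 185, 50.
Maximum is 245, attained at (-10, -8).
r = √245 ≈ 15.652.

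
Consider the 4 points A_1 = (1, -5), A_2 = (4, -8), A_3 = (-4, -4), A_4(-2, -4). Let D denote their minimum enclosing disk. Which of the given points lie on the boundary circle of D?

A_2, A_3

A smallest enclosing disk is always determined by at most three of the input points on its boundary.
The farthest pair is A_2–A_3 with squared distance 80. The circle on this segment as diameter has centre (0, -6) and r² = 80/4 = 20.
Check A_1: distance² to centre = 2 ≤ 20, so it lies inside.
All remaining points lie in this disk, and no smaller disk contains both endpoints, so this is the minimum enclosing circle.
The points at distance exactly r from the centre are A_2, A_3 — 2 points.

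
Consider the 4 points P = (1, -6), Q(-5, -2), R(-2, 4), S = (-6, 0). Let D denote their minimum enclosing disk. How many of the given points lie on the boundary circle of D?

3

A smallest enclosing disk is always determined by at most three of the input points on its boundary.
The minimum enclosing circle is determined by three boundary points: P, R, S.
Their circumcentre is (-23/26, -29/26) with r² = 9265/338.
The farthest remaining point Q is at distance² 5989/338 ≤ 9265/338.
The points at distance exactly r from the centre are P, R, S — 3 points.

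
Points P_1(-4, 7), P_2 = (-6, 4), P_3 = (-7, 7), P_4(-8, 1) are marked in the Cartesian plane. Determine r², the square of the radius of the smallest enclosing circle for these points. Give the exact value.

13

By Welzl's lemma the MEC is supported by two points (diametrically opposite) or three points (on a circumcircle).
The farthest pair is P_1–P_4 with squared distance 52. The circle on this segment as diameter has centre (-6, 4) and r² = 52/4 = 13.
Check P_2: distance² to centre = 0 ≤ 13, so it lies inside.
All remaining points lie in this disk, and no smaller disk contains both endpoints, so this is the minimum enclosing circle.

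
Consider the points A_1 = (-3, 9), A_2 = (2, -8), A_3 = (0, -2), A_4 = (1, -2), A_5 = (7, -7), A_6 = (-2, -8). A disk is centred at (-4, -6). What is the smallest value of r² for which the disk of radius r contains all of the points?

226

The required radius is the distance from (-4, -6) to the farthest point.
Squared distances: 226, 40, 32, 41, 122, 8.
Maximum is 226, attained at A_1.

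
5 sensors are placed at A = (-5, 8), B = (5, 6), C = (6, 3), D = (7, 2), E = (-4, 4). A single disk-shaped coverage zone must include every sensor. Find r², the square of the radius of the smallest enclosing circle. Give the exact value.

45

A smallest enclosing disk is always determined by at most three of the input points on its boundary.
The farthest pair is A–D with squared distance 180. The circle on this segment as diameter has centre (1, 5) and r² = 180/4 = 45.
Check B: distance² to centre = 17 ≤ 45, so it lies inside.
All remaining points lie in this disk, and no smaller disk contains both endpoints, so this is the minimum enclosing circle.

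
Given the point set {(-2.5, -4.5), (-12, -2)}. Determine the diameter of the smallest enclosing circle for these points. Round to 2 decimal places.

9.82

The smallest circle enclosing two points has them as diameter endpoints.
Centre = midpoint = (-7.25, -3.25); r² = |(-2.5, -4.5)−(-12, -2)|²/4 = 96.5/4 = 24.125.
Diameter = 2r = 2√(24.125) ≈ 9.82.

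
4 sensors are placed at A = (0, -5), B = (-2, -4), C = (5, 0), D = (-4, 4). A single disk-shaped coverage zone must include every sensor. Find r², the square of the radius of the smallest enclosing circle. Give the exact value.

9409/338

The minimum enclosing circle is determined by three boundary points: A, C, D.
Their circumcentre is (-7/26, 7/26) with r² = 9409/338.
The farthest remaining point B is at distance² 7173/338 ≤ 9409/338.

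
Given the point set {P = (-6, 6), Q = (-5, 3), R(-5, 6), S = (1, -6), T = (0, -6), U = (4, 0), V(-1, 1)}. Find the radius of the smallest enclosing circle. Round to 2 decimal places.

The farthest pair is P–S with squared distance 193. The circle on this segment as diameter has centre (-2.5, 0) and r² = 193/4 = 48.25.
Check Q: distance² to centre = 15.25 ≤ 48.25, so it lies inside.
All remaining points lie in this disk, and no smaller disk contains both endpoints, so this is the minimum enclosing circle.
r = √(48.25) ≈ 6.95.

6.95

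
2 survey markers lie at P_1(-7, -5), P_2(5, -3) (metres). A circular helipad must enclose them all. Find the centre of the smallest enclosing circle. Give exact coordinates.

(-1, -4)

The smallest circle enclosing two points has them as diameter endpoints.
Centre = midpoint = (-1, -4); r² = |P_1P_2|²/4 = 148/4 = 37.
Centre = (-1, -4).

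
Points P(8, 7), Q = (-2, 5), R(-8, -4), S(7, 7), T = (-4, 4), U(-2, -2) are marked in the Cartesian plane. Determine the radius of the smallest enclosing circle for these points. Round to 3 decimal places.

9.708

The farthest pair is P–R with squared distance 377. The circle on this segment as diameter has centre (0, 1.5) and r² = 377/4 = 94.25.
Check Q: distance² to centre = 16.25 ≤ 94.25, so it lies inside.
All remaining points lie in this disk, and no smaller disk contains both endpoints, so this is the minimum enclosing circle.
r = √(94.25) ≈ 9.708.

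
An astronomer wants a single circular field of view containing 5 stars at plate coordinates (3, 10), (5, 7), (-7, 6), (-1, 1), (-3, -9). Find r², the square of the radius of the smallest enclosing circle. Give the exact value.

99.25

A smallest enclosing disk is always determined by at most three of the input points on its boundary.
The farthest pair is (3, 10)–(-3, -9) with squared distance 397. The circle on this segment as diameter has centre (0, 0.5) and r² = 397/4 = 99.25.
Check (5, 7): distance² to centre = 67.25 ≤ 99.25, so it lies inside.
All remaining points lie in this disk, and no smaller disk contains both endpoints, so this is the minimum enclosing circle.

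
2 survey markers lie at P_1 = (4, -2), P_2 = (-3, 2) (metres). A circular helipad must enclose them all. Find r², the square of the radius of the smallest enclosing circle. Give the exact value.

16.25

The smallest circle enclosing two points has them as diameter endpoints.
Centre = midpoint = (0.5, 0); r² = |P_1P_2|²/4 = 65/4 = 16.25.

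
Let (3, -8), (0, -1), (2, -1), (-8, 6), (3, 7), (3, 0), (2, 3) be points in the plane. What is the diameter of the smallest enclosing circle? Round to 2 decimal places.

17.88

A smallest enclosing disk is always determined by at most three of the input points on its boundary.
The minimum enclosing circle is determined by three boundary points: (3, -8), (-8, 6), (3, 7).
Their circumcentre is (-41/22, -0.5) with r² = 19337/242.
The farthest remaining point (2, 3) is at distance² 6577/242 ≤ 19337/242.
Diameter = 2r = 2√(19337/242) ≈ 17.88.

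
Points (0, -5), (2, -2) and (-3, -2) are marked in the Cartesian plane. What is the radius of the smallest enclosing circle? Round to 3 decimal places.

Call the three points A, B, C in the order given.
Side lengths²: AB² = 13, AC² = 18, BC² = 25.
Since BC² = 25 < 18 + 13 = 31, the triangle is acute, so the smallest enclosing circle is the circumcircle.
Circumcentre = (-0.5, -2.5), r² = 6.5.
r = √(6.5) ≈ 2.550.

2.550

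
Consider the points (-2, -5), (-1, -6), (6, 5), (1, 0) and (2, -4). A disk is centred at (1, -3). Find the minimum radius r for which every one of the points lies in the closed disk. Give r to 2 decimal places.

The required radius is the distance from (1, -3) to the farthest point.
Squared distances: 13, 13, 89, 9, 2.
Maximum is 89, attained at (6, 5).
r = √89 ≈ 9.43.

9.43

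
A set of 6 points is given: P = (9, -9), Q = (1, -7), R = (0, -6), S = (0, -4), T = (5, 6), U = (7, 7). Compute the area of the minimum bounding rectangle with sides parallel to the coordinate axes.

x ranges over [0, 9], width 9.
y ranges over [-9, 7], height 16.
Area = 9 × 16 = 144.

144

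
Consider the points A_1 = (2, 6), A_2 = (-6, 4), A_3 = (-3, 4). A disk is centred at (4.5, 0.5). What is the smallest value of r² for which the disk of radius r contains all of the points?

122.5

The required radius is the distance from (4.5, 0.5) to the farthest point.
Squared distances: 36.5, 122.5, 68.5.
Maximum is 122.5, attained at A_2.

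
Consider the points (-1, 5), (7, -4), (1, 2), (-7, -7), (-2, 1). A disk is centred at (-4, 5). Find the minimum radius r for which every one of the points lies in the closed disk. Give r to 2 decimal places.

14.21

The required radius is the distance from (-4, 5) to the farthest point.
Squared distances: 9, 202, 34, 153, 20.
Maximum is 202, attained at (7, -4).
r = √202 ≈ 14.21.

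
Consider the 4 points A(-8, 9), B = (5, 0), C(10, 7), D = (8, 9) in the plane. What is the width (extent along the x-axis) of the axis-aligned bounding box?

max x = 10, min x = -8, so width = 18.

18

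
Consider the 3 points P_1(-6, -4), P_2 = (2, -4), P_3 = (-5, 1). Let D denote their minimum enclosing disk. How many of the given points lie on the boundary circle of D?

3

Side lengths²: P_1P_2² = 64, P_1P_3² = 26, P_2P_3² = 74.
Since P_2P_3² = 74 < 64 + 26 = 90, the triangle is acute, so the smallest enclosing circle is the circumcircle.
Circumcentre = (-2, -2.2), r² = 19.24.
The points at distance exactly r from the centre are P_1, P_2, P_3 — 3 points.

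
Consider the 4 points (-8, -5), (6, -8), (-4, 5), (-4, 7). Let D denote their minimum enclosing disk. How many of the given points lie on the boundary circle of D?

The minimum enclosing circle is determined by three boundary points: (-8, -5), (6, -8), (-4, 7).
Their circumcentre is (1/6, -19/18) with r² = 13325/162.
The farthest remaining point (-4, 5) is at distance² 8753/162 ≤ 13325/162.
The points at distance exactly r from the centre are (-8, -5), (6, -8), (-4, 7) — 3 points.

3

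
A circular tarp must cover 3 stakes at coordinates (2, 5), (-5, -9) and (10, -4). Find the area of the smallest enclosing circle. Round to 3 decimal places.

Call the three points A, B, C in the order given.
Side lengths²: AB² = 245, AC² = 145, BC² = 250.
Since BC² = 250 < 245 + 145 = 390, the triangle is acute, so the smallest enclosing circle is the circumcircle.
Circumcentre = (1.5, -3.5), r² = 72.5.
Area = π·r² = π·72.5 ≈ 227.765.

227.765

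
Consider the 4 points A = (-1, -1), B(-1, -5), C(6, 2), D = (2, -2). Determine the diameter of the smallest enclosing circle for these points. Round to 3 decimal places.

9.899

The farthest pair is B–C with squared distance 98. The circle on this segment as diameter has centre (2.5, -1.5) and r² = 98/4 = 24.5.
Check A: distance² to centre = 12.5 ≤ 24.5, so it lies inside.
All remaining points lie in this disk, and no smaller disk contains both endpoints, so this is the minimum enclosing circle.
Diameter = 2r = 2√(24.5) ≈ 9.899.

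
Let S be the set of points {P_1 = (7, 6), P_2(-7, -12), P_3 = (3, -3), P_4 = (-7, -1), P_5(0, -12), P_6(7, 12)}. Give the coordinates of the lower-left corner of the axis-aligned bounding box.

x-range [-7, 7], y-range [-12, 12].
The lower-left corner is (-7, -12).

(-7, -12)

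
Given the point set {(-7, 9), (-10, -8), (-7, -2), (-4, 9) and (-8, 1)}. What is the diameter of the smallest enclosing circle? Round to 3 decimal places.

18.028

A smallest enclosing disk is always determined by at most three of the input points on its boundary.
The farthest pair is (-10, -8)–(-4, 9) with squared distance 325. The circle on this segment as diameter has centre (-7, 0.5) and r² = 325/4 = 81.25.
Check (-7, 9): distance² to centre = 72.25 ≤ 81.25, so it lies inside.
All remaining points lie in this disk, and no smaller disk contains both endpoints, so this is the minimum enclosing circle.
Diameter = 2r = 2√(81.25) ≈ 18.028.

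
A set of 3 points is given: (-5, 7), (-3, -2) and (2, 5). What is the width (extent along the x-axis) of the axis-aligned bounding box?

max x = 2, min x = -5, so width = 7.

7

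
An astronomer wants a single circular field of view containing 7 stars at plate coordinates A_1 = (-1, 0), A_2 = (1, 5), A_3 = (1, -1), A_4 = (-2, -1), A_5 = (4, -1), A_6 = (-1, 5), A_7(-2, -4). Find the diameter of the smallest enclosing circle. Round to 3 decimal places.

The minimum enclosing circle of a finite set is fixed by two of the points (as a diameter) or three (as a circumcircle).
The farthest pair is A_2–A_7 with squared distance 90. The circle on this segment as diameter has centre (-0.5, 0.5) and r² = 90/4 = 22.5.
Check A_1: distance² to centre = 0.5 ≤ 22.5, so it lies inside.
All remaining points lie in this disk, and no smaller disk contains both endpoints, so this is the minimum enclosing circle.
Diameter = 2r = 2√(22.5) ≈ 9.487.

9.487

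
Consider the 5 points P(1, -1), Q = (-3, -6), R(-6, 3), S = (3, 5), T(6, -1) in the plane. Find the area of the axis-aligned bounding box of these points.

132

x ranges over [-6, 6], width 12.
y ranges over [-6, 5], height 11.
Area = 12 × 11 = 132.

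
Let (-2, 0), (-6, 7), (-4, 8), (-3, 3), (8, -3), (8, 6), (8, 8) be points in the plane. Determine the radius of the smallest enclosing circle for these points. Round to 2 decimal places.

A smallest enclosing disk is always determined by at most three of the input points on its boundary.
The minimum enclosing circle is determined by three boundary points: (-6, 7), (8, -3), (8, 8).
Their circumcentre is (19/14, 2.5) with r² = 7289/98.
The farthest remaining point (-4, 8) is at distance² 5777/98 ≤ 7289/98.
r = √(7289/98) ≈ 8.62.

8.62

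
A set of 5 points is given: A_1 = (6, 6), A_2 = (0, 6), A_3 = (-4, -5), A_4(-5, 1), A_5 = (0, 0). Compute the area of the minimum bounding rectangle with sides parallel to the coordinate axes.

x ranges over [-5, 6], width 11.
y ranges over [-5, 6], height 11.
Area = 11 × 11 = 121.

121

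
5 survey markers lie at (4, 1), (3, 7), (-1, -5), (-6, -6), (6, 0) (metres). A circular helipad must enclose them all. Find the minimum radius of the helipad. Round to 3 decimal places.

7.906

By Welzl's lemma the MEC is supported by two points (diametrically opposite) or three points (on a circumcircle).
The farthest pair is (3, 7)–(-6, -6) with squared distance 250. The circle on this segment as diameter has centre (-1.5, 0.5) and r² = 250/4 = 62.5.
Check (4, 1): distance² to centre = 30.5 ≤ 62.5, so it lies inside.
All remaining points lie in this disk, and no smaller disk contains both endpoints, so this is the minimum enclosing circle.
r = √(62.5) ≈ 7.906.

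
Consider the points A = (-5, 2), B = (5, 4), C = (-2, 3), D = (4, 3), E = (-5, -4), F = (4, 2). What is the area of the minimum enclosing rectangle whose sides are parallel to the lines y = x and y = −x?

In coordinates u = x + y, v = x − y the rectangle is axis-aligned; the map (x,y)→(u,v) scales areas by 2.
u-values: -3, 9, 1, 7, -9, 6; range = 9 − (-9) = 18.
v-values: -7, 1, -5, 1, -1, 2; range = 2 − (-7) = 9.
Area = (18 × 9) / 2 = 81.

81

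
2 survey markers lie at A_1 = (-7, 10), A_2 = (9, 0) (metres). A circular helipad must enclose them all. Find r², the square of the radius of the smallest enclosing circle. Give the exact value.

89

The smallest circle enclosing two points has them as diameter endpoints.
Centre = midpoint = (1, 5); r² = |A_1A_2|²/4 = 356/4 = 89.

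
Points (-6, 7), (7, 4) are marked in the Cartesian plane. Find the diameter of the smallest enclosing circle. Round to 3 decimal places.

13.342

The smallest circle enclosing two points has them as diameter endpoints.
Centre = midpoint = (0.5, 5.5); r² = |(-6, 7)−(7, 4)|²/4 = 178/4 = 44.5.
Diameter = 2r = 2√(44.5) ≈ 13.342.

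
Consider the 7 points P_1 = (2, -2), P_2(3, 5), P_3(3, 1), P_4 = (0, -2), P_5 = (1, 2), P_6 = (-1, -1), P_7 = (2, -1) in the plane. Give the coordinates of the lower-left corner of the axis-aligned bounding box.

(-1, -2)

x-range [-1, 3], y-range [-2, 5].
The lower-left corner is (-1, -2).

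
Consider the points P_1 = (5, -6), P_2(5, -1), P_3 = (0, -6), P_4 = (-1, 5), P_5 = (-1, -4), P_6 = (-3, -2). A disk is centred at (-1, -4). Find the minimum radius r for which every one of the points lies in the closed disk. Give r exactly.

The required radius is the distance from (-1, -4) to the farthest point.
Squared distances: 40, 45, 5, 81, 0, 8.
Maximum is 81, attained at P_4.
r = √81 = 9.

9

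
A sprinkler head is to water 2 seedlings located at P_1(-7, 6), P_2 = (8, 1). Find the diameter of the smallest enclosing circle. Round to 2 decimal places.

15.81

The smallest circle enclosing two points has them as diameter endpoints.
Centre = midpoint = (0.5, 3.5); r² = |P_1P_2|²/4 = 250/4 = 62.5.
Diameter = 2r = 2√(62.5) ≈ 15.81.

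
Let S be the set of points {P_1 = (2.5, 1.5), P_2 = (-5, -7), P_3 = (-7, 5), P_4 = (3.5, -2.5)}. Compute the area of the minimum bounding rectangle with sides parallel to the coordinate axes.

x ranges over [-7, 3.5], width 10.5.
y ranges over [-7, 5], height 12.
Area = 10.5 × 12 = 126.

126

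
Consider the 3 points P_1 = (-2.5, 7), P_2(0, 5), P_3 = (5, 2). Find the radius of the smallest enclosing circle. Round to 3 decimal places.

4.507

Side lengths²: P_1P_2² = 10.25, P_1P_3² = 81.25, P_2P_3² = 34.
Since P_1P_3² = 81.25 ≥ 34 + 10.25 = 44.25, the angle opposite P_1P_3 is not acute, so the smallest enclosing circle has P_1P_3 as diameter.
Centre = midpoint of P_1P_3 = (1.25, 4.5), r² = 81.25/4 = 20.3125.
r = √(20.3125) ≈ 4.507.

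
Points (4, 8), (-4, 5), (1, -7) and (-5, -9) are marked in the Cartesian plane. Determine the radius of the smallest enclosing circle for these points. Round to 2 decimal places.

9.62

The minimum enclosing circle of a finite set is fixed by two of the points (as a diameter) or three (as a circumcircle).
The farthest pair is (4, 8)–(-5, -9) with squared distance 370. The circle on this segment as diameter has centre (-0.5, -0.5) and r² = 370/4 = 92.5.
Check (-4, 5): distance² to centre = 42.5 ≤ 92.5, so it lies inside.
All remaining points lie in this disk, and no smaller disk contains both endpoints, so this is the minimum enclosing circle.
r = √(92.5) ≈ 9.62.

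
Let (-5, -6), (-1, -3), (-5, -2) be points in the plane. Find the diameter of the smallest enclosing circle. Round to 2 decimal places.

Call the three points A, B, C in the order given.
Side lengths²: AB² = 25, AC² = 16, BC² = 17.
Since AB² = 25 < 17 + 16 = 33, the triangle is acute, so the smallest enclosing circle is the circumcircle.
Circumcentre = (-3.375, -4), r² = 6.640625.
Diameter = 2r = 2√(6.640625) ≈ 5.15.

5.15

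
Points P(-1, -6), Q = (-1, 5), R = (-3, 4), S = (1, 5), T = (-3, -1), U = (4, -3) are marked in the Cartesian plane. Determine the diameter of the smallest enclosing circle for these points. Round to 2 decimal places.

The minimum enclosing circle of a finite set is fixed by two of the points (as a diameter) or three (as a circumcircle).
The farthest pair is P–S with squared distance 125. The circle on this segment as diameter has centre (0, -0.5) and r² = 125/4 = 31.25.
Check Q: distance² to centre = 31.25 ≤ 31.25, so it lies inside.
All remaining points lie in this disk, and no smaller disk contains both endpoints, so this is the minimum enclosing circle.
Diameter = 2r = 2√(31.25) ≈ 11.18.

11.18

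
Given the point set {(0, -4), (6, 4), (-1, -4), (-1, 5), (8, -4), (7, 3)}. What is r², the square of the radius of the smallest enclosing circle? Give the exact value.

A smallest enclosing disk is always determined by at most three of the input points on its boundary.
The farthest pair is (-1, 5)–(8, -4) with squared distance 162. The circle on this segment as diameter has centre (3.5, 0.5) and r² = 162/4 = 40.5.
Check (0, -4): distance² to centre = 32.5 ≤ 40.5, so it lies inside.
All remaining points lie in this disk, and no smaller disk contains both endpoints, so this is the minimum enclosing circle.

40.5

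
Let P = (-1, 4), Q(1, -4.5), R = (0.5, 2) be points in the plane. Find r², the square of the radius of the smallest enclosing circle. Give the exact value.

Side lengths²: PQ² = 76.25, PR² = 6.25, QR² = 42.5.
Since PQ² = 76.25 ≥ 42.5 + 6.25 = 48.75, the angle opposite PQ is not acute, so the smallest enclosing circle has PQ as diameter.
Centre = midpoint of PQ = (0, -0.25), r² = 76.25/4 = 19.0625.

19.0625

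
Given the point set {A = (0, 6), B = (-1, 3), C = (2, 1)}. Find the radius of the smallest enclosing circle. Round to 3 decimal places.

Side lengths²: AB² = 10, AC² = 29, BC² = 13.
Since AC² = 29 ≥ 13 + 10 = 23, the angle opposite AC is not acute, so the smallest enclosing circle has AC as diameter.
Centre = midpoint of AC = (1, 3.5), r² = 29/4 = 7.25.
r = √(7.25) ≈ 2.693.

2.693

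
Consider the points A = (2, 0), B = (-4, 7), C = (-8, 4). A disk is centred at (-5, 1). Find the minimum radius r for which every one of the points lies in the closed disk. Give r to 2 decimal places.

7.07

The required radius is the distance from (-5, 1) to the farthest point.
Squared distances: 50, 37, 18.
Maximum is 50, attained at A.
r = √50 ≈ 7.07.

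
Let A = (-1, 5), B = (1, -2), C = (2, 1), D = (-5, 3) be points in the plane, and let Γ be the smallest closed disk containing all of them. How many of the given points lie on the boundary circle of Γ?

3

The minimum enclosing circle of a finite set is fixed by two of the points (as a diameter) or three (as a circumcircle).
The minimum enclosing circle is determined by three boundary points: A, B, D.
Their circumcentre is (-1.53125, 1.0625) with r² = 15.7861328125.
The farthest remaining point C is at distance² 12.4736328125 ≤ 15.7861328125.
The points at distance exactly r from the centre are A, B, D — 3 points.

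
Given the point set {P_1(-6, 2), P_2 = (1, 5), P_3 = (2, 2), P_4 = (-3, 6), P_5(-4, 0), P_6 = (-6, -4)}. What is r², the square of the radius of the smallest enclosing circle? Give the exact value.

32.5

The minimum enclosing circle of a finite set is fixed by two of the points (as a diameter) or three (as a circumcircle).
The farthest pair is P_2–P_6 with squared distance 130. The circle on this segment as diameter has centre (-2.5, 0.5) and r² = 130/4 = 32.5.
Check P_1: distance² to centre = 14.5 ≤ 32.5, so it lies inside.
All remaining points lie in this disk, and no smaller disk contains both endpoints, so this is the minimum enclosing circle.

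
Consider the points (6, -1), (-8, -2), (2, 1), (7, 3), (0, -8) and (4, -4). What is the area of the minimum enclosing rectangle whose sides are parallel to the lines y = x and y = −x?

140

In coordinates u = x + y, v = x − y the rectangle is axis-aligned; the map (x,y)→(u,v) scales areas by 2.
u-values: 5, -10, 3, 10, -8, 0; range = 10 − (-10) = 20.
v-values: 7, -6, 1, 4, 8, 8; range = 8 − (-6) = 14.
Area = (20 × 14) / 2 = 140.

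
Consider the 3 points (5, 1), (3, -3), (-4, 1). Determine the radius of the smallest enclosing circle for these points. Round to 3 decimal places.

4.507

Call the three points A, B, C in the order given.
Side lengths²: AB² = 20, AC² = 81, BC² = 65.
Since AC² = 81 < 65 + 20 = 85, the triangle is acute, so the smallest enclosing circle is the circumcircle.
Circumcentre = (0.5, 0.75), r² = 20.3125.
r = √(20.3125) ≈ 4.507.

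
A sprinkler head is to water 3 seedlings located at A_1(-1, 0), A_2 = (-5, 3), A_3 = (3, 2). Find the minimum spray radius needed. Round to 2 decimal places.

4.03

Side lengths²: A_1A_2² = 25, A_1A_3² = 20, A_2A_3² = 65.
Since A_2A_3² = 65 ≥ 25 + 20 = 45, the angle opposite A_2A_3 is not acute, so the smallest enclosing circle has A_2A_3 as diameter.
Centre = midpoint of A_2A_3 = (-1, 2.5), r² = 65/4 = 16.25.
r = √(16.25) ≈ 4.03.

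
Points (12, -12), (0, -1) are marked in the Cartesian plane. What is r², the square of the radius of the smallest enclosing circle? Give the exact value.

The smallest circle enclosing two points has them as diameter endpoints.
Centre = midpoint = (6, -6.5); r² = |(12, -12)−(0, -1)|²/4 = 265/4 = 66.25.

66.25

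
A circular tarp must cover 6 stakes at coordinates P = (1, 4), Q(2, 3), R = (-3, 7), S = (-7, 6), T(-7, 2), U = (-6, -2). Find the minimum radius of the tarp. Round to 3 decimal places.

By Welzl's lemma the MEC is supported by two points (diametrically opposite) or three points (on a circumcircle).
The minimum enclosing circle is determined by three boundary points: Q, S, U.
Their circumcentre is (-147/46, 111/46) with r² = 28925/1058.
The farthest remaining point R is at distance² 22301/1058 ≤ 28925/1058.
r = √(28925/1058) ≈ 5.229.

5.229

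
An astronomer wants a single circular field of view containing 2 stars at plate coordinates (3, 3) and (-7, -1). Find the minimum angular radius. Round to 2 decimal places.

The smallest circle enclosing two points has them as diameter endpoints.
Centre = midpoint = (-2, 1); r² = |(3, 3)−(-7, -1)|²/4 = 116/4 = 29.
r = √29 ≈ 5.39.

5.39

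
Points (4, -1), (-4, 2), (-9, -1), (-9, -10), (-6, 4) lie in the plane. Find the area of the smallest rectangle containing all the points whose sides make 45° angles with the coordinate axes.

165

In coordinates u = x + y, v = x − y the rectangle is axis-aligned; the map (x,y)→(u,v) scales areas by 2.
u-values: 3, -2, -10, -19, -2; range = 3 − (-19) = 22.
v-values: 5, -6, -8, 1, -10; range = 5 − (-10) = 15.
Area = (22 × 15) / 2 = 165.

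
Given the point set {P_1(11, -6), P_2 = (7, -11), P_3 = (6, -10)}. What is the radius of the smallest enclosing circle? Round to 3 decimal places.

3.221

Side lengths²: P_1P_2² = 41, P_1P_3² = 41, P_2P_3² = 2.
Since P_1P_3² = 41 < 41 + 2 = 43, the triangle is acute, so the smallest enclosing circle is the circumcircle.
Circumcentre = (157/18, -149/18), r² = 1681/162.
r = √(1681/162) ≈ 3.221.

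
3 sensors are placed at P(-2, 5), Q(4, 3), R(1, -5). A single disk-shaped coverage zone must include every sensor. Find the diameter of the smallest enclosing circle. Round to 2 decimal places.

10.45

Side lengths²: PQ² = 40, PR² = 109, QR² = 73.
Since PR² = 109 < 73 + 40 = 113, the triangle is acute, so the smallest enclosing circle is the circumcircle.
Circumcentre = (-17/54, 1/18), r² = 39785/1458.
Diameter = 2r = 2√(39785/1458) ≈ 10.45.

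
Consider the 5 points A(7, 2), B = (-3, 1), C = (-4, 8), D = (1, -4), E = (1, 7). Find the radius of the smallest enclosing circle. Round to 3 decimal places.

A smallest enclosing disk is always determined by at most three of the input points on its boundary.
The minimum enclosing circle is determined by three boundary points: A, C, D.
Their circumcentre is (9/34, 93/34) with r² = 26533/578.
The farthest remaining point E is at distance² 10825/578 ≤ 26533/578.
r = √(26533/578) ≈ 6.775.

6.775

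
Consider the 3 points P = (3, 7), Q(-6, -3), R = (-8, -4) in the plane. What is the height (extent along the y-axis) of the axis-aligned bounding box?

11

max y = 7, min y = -4, so height = 11.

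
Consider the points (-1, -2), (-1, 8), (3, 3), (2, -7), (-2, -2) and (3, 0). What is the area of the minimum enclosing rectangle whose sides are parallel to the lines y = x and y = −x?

In coordinates u = x + y, v = x − y the rectangle is axis-aligned; the map (x,y)→(u,v) scales areas by 2.
u-values: -3, 7, 6, -5, -4, 3; range = 7 − (-5) = 12.
v-values: 1, -9, 0, 9, 0, 3; range = 9 − (-9) = 18.
Area = (12 × 18) / 2 = 108.

108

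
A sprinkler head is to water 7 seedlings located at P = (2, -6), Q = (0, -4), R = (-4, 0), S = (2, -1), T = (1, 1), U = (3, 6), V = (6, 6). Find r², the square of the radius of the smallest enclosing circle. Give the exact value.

The minimum enclosing circle of a finite set is fixed by two of the points (as a diameter) or three (as a circumcircle).
The minimum enclosing circle is determined by three boundary points: P, R, V.
Their circumcentre is (2.5, 0.5) with r² = 42.5.
The farthest remaining point U is at distance² 30.5 ≤ 42.5.

42.5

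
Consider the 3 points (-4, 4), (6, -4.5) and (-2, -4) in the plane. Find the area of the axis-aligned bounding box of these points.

x ranges over [-4, 6], width 10.
y ranges over [-4.5, 4], height 8.5.
Area = 10 × 8.5 = 85.

85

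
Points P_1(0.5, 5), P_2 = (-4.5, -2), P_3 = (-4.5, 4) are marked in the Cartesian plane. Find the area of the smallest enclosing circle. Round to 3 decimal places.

Side lengths²: P_1P_2² = 74, P_1P_3² = 26, P_2P_3² = 36.
Since P_1P_2² = 74 ≥ 36 + 26 = 62, the angle opposite P_1P_2 is not acute, so the smallest enclosing circle has P_1P_2 as diameter.
Centre = midpoint of P_1P_2 = (-2, 1.5), r² = 74/4 = 18.5.
Area = π·r² = π·18.5 ≈ 58.119.

58.119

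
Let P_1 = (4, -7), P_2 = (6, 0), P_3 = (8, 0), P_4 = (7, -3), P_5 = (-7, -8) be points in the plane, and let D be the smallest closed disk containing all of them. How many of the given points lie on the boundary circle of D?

2

The minimum enclosing circle of a finite set is fixed by two of the points (as a diameter) or three (as a circumcircle).
The farthest pair is P_3–P_5 with squared distance 289. The circle on this segment as diameter has centre (0.5, -4) and r² = 289/4 = 72.25.
Check P_1: distance² to centre = 21.25 ≤ 72.25, so it lies inside.
All remaining points lie in this disk, and no smaller disk contains both endpoints, so this is the minimum enclosing circle.
The points at distance exactly r from the centre are P_3, P_5 — 2 points.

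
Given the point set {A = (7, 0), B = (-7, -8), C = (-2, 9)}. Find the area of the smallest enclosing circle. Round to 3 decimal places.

264.958

Side lengths²: AB² = 260, AC² = 162, BC² = 314.
Since BC² = 314 < 260 + 162 = 422, the triangle is acute, so the smallest enclosing circle is the circumcircle.
Circumcentre = (-24/11, -2/11), r² = 10205/121.
Area = π·r² = π·10205/121 ≈ 264.958.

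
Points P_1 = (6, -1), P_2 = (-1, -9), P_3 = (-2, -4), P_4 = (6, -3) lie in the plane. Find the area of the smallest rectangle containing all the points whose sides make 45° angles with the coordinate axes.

52.5

In coordinates u = x + y, v = x − y the rectangle is axis-aligned; the map (x,y)→(u,v) scales areas by 2.
u-values: 5, -10, -6, 3; range = 5 − (-10) = 15.
v-values: 7, 8, 2, 9; range = 9 − 2 = 7.
Area = (15 × 7) / 2 = 52.5.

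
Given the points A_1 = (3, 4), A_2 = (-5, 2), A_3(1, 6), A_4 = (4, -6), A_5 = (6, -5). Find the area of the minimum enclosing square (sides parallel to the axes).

The bounding box has width 11 and height 12.
An axis-aligned square enclosing the set must have side ≥ max(width, height).
So the minimum side is max(11, 12) = 12.
Area = 12² = 144.

144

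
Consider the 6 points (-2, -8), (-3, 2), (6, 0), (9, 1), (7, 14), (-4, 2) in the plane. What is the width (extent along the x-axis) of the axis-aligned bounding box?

13

max x = 9, min x = -4, so width = 13.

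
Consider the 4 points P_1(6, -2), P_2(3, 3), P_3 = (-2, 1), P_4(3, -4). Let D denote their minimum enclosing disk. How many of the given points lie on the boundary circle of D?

2

By Welzl's lemma the MEC is supported by two points (diametrically opposite) or three points (on a circumcircle).
The farthest pair is P_1–P_3 with squared distance 73. The circle on this segment as diameter has centre (2, -0.5) and r² = 73/4 = 18.25.
Check P_2: distance² to centre = 13.25 ≤ 18.25, so it lies inside.
All remaining points lie in this disk, and no smaller disk contains both endpoints, so this is the minimum enclosing circle.
The points at distance exactly r from the centre are P_1, P_3 — 2 points.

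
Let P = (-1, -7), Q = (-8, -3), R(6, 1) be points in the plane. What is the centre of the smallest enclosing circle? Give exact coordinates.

Side lengths²: PQ² = 65, PR² = 113, QR² = 212.
Since QR² = 212 ≥ 113 + 65 = 178, the angle opposite QR is not acute, so the smallest enclosing circle has QR as diameter.
Centre = midpoint of QR = (-1, -1), r² = 212/4 = 53.
Centre = (-1, -1).

(-1, -1)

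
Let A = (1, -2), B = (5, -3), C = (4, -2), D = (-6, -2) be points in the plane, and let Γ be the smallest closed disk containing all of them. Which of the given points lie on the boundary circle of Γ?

B, D

By Welzl's lemma the MEC is supported by two points (diametrically opposite) or three points (on a circumcircle).
The farthest pair is B–D with squared distance 122. The circle on this segment as diameter has centre (-0.5, -2.5) and r² = 122/4 = 30.5.
Check A: distance² to centre = 2.5 ≤ 30.5, so it lies inside.
All remaining points lie in this disk, and no smaller disk contains both endpoints, so this is the minimum enclosing circle.
The points at distance exactly r from the centre are B, D — 2 points.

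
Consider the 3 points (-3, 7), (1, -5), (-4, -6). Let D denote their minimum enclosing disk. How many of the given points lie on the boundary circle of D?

3

Call the three points A, B, C in the order given.
Side lengths²: AB² = 160, AC² = 170, BC² = 26.
Since AC² = 170 < 160 + 26 = 186, the triangle is acute, so the smallest enclosing circle is the circumcircle.
Circumcentre = (-2.6875, 0.4375), r² = 43.1640625.
The points at distance exactly r from the centre are (-3, 7), (1, -5), (-4, -6) — 3 points.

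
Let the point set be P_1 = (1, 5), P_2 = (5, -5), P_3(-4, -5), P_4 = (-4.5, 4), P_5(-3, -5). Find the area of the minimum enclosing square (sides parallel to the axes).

The bounding box has width 9.5 and height 10.
An axis-aligned square enclosing the set must have side ≥ max(width, height).
So the minimum side is max(9.5, 10) = 10.
Area = 10² = 100.

100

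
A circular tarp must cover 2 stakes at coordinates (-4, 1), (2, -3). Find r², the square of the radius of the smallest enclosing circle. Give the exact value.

The smallest circle enclosing two points has them as diameter endpoints.
Centre = midpoint = (-1, -1); r² = |(-4, 1)−(2, -3)|²/4 = 52/4 = 13.

13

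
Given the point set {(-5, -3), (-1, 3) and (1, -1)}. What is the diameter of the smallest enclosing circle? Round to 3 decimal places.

7.284

Call the three points A, B, C in the order given.
Side lengths²: AB² = 52, AC² = 40, BC² = 20.
Since AB² = 52 < 40 + 20 = 60, the triangle is acute, so the smallest enclosing circle is the circumcircle.
Circumcentre = (-18/7, -2/7), r² = 650/49.
Diameter = 2r = 2√(650/49) ≈ 7.284.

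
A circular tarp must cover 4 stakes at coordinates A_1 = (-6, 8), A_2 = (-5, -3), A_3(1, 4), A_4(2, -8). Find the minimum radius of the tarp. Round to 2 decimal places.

The minimum enclosing circle of a finite set is fixed by two of the points (as a diameter) or three (as a circumcircle).
The farthest pair is A_1–A_4 with squared distance 320. The circle on this segment as diameter has centre (-2, 0) and r² = 320/4 = 80.
Check A_2: distance² to centre = 18 ≤ 80, so it lies inside.
All remaining points lie in this disk, and no smaller disk contains both endpoints, so this is the minimum enclosing circle.
r = √80 ≈ 8.94.

8.94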